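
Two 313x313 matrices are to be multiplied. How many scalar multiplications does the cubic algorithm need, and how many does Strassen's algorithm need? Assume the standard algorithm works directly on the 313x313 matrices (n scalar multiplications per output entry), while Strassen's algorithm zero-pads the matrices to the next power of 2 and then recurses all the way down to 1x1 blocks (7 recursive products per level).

Matrix multiplication for 313x313 matrices:

Strassen's algorithm requires power-of-2 dimensions. Pad 313x313 to 512x512 (next power of 2).

Standard algorithm: 313^3 = 30664297 multiplications
Strassen's algorithm: 7^(log2(512)) = 7^9 = 40353607 multiplications
Difference: 30664297 - 40353607 = -9689310 (Strassen uses MORE here due to padding overhead — for small or just-over-power-of-2 n, padding can outweigh the per-level savings)

Standard: 30664297 multiplications (313^3). Strassen: 40353607 multiplications (7^9, after padding to 512x512). Strassen reduces 8 recursive multiplications to 7 at each level.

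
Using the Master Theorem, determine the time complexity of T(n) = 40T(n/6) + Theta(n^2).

Master Theorem for T(n) = 40T(n/6) + O(n^2):

a = 40, b = 6, c = 2
log_b(a) = log_6(40) = 2.0588

Case 1: c = 2 < log_6(40) = 2.0588
T(n) = O(n^(log_6 40))

For T(n) = 40T(n/6) + O(n^2): log_6(40) = 2.0588. This is Case 1 of the Master Theorem (c < log_b(a), work dominated by leaves), giving O(n^(log_6 40)).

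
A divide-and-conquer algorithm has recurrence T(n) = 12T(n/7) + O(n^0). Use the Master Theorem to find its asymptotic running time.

Master Theorem for T(n) = 12T(n/7) + O(n^0):

a = 12, b = 7, c = 0
log_b(a) = log_7(12) = 1.2770

Case 1: c = 0 < log_7(12) = 1.2770
T(n) = O(n^(log_7 12))

For T(n) = 12T(n/7) + O(n^0): log_7(12) = 1.2770. This is Case 1 of the Master Theorem (c < log_b(a), work dominated by leaves), giving O(n^(log_7 12)).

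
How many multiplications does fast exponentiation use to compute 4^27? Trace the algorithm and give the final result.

Computing 4^27 by squaring (build up from 4^1; each line after the first costs one multiplication):

4^1 = 4
4^2 = (4^1)^2 = 4^2 = 16
4^3 = 4 * 4^2 = 4 * 16 = 64
4^6 = (4^3)^2 = 64^2 = 4096
4^12 = (4^6)^2 = 4096^2 = 16777216
4^13 = 4 * 4^12 = 4 * 16777216 = 67108864
4^26 = (4^13)^2 = 67108864^2 = 4503599627370496
4^27 = 4 * 4^26 = 4 * 4503599627370496 = 18014398509481984

Result: 18014398509481984
Multiplications needed: 7 (7 lines after 4^1)

4^27 = 18014398509481984. Using exponentiation by squaring, this requires 7 multiplications. The key idea: if the exponent is even, square the half-power; if odd, multiply by the base once.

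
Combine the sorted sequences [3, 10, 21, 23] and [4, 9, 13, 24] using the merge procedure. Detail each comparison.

Merging process:

Compare 3 vs 4: take 3 from left. Merged: [3]
Compare 10 vs 4: take 4 from right. Merged: [3, 4]
Compare 10 vs 9: take 9 from right. Merged: [3, 4, 9]
Compare 10 vs 13: take 10 from left. Merged: [3, 4, 9, 10]
Compare 21 vs 13: take 13 from right. Merged: [3, 4, 9, 10, 13]
Compare 21 vs 24: take 21 from left. Merged: [3, 4, 9, 10, 13, 21]
Compare 23 vs 24: take 23 from left. Merged: [3, 4, 9, 10, 13, 21, 23]
Append remaining from right: [24]. Merged: [3, 4, 9, 10, 13, 21, 23, 24]

Final merged array: [3, 4, 9, 10, 13, 21, 23, 24]
Total comparisons: 7

The merged array is [3, 4, 9, 10, 13, 21, 23, 24], requiring 7 comparisons. The merge step runs in O(n) time where n is the total number of elements.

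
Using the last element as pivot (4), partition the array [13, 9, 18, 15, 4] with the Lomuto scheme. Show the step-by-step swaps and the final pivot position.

Lomuto partition with pivot = 4:

Initial array: [13, 9, 18, 15, 4]

arr[0]=13 > 4: no swap
arr[1]=9 > 4: no swap
arr[2]=18 > 4: no swap
arr[3]=15 > 4: no swap

Place pivot at position 0: [4, 9, 18, 15, 13]
Pivot position: 0

After partitioning with pivot 4, the array becomes [4, 9, 18, 15, 13]. The pivot is placed at index 0. All elements to the left of the pivot are <= 4, and all elements to the right are > 4.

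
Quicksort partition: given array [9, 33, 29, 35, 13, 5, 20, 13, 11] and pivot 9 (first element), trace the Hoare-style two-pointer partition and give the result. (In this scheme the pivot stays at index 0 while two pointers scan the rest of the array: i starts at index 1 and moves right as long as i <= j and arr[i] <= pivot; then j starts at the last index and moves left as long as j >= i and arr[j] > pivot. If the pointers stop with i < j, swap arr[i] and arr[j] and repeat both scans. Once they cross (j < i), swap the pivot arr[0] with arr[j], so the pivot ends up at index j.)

Hoare-style two-pointer partition with pivot = 9:

Initial array: [9, 33, 29, 35, 13, 5, 20, 13, 11]

Pointers start at i = 1, j = 8.
i stops at index 1 (arr[1]=33 > 9), j stops at index 5 (arr[5]=5 <= 9): swap arr[1] and arr[5], array becomes [9, 5, 29, 35, 13, 33, 20, 13, 11]
i ends at 2, j ends at 1: the pointers have crossed (j < i), so scanning stops.

Swap pivot arr[0] with arr[1] to place pivot at position 1: [5, 9, 29, 35, 13, 33, 20, 13, 11]
Pivot position: 1

After partitioning with pivot 9, the array becomes [5, 9, 29, 35, 13, 33, 20, 13, 11]. The pivot is placed at index 1. All elements to the left of the pivot are <= 9, and all elements to the right are > 9.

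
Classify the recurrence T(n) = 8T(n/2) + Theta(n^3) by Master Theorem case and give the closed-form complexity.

Master Theorem for T(n) = 8T(n/2) + O(n^3):

a = 8, b = 2, c = 3
log_b(a) = log_2(8) = 3.0000

Case 2: c = 3 = log_2(8) = 3.0000
T(n) = O(n^3 log n) = O(n^3 log n)

For T(n) = 8T(n/2) + O(n^3): log_2(8) = 3.0000. This is Case 2 of the Master Theorem (c = log_b(a), equal work at all levels), giving O(n^3 log n).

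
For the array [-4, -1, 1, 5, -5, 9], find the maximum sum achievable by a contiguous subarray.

Using Kadane's algorithm on [-4, -1, 1, 5, -5, 9]:

Scanning through the array:
Position 1 (value -1): max_ending_here = -1, max_so_far = -1
Position 2 (value 1): max_ending_here = 1, max_so_far = 1
Position 3 (value 5): max_ending_here = 6, max_so_far = 6
Position 4 (value -5): max_ending_here = 1, max_so_far = 6
Position 5 (value 9): max_ending_here = 10, max_so_far = 10

Maximum subarray: [1, 5, -5, 9]
Maximum sum: 10

The maximum subarray is [1, 5, -5, 9] with sum 10. This subarray runs from index 2 to index 5.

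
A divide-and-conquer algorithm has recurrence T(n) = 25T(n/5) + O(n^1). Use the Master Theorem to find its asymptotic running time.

Master Theorem for T(n) = 25T(n/5) + O(n^1):

a = 25, b = 5, c = 1
log_b(a) = log_5(25) = 2.0000

Case 1: c = 1 < log_5(25) = 2.0000
T(n) = O(n^(log_5 25)) = O(n^2)

For T(n) = 25T(n/5) + O(n^1): log_5(25) = 2.0000. This is Case 1 of the Master Theorem (c < log_b(a), work dominated by leaves), giving O(n^2).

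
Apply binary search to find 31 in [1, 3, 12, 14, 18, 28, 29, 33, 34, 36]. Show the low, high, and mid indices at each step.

Binary search for 31 in [1, 3, 12, 14, 18, 28, 29, 33, 34, 36]:

lo=0, hi=9, mid=4, arr[mid]=18 -> 18 < 31, search right half
lo=5, hi=9, mid=7, arr[mid]=33 -> 33 > 31, search left half
lo=5, hi=6, mid=5, arr[mid]=28 -> 28 < 31, search right half
lo=6, hi=6, mid=6, arr[mid]=29 -> 29 < 31, search right half
lo=7 > hi=6, target 31 not found

Binary search determines that 31 is not in the array after 4 comparisons. The search space was exhausted without finding the target.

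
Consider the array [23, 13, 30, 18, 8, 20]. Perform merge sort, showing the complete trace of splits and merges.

Merge sort trace:

Split: [23, 13, 30, 18, 8, 20] -> [23, 13, 30] and [18, 8, 20]
  Split: [23, 13, 30] -> [23] and [13, 30]
    Split: [13, 30] -> [13] and [30]
    Merge: [13] + [30] -> [13, 30]
  Merge: [23] + [13, 30] -> [13, 23, 30]
  Split: [18, 8, 20] -> [18] and [8, 20]
    Split: [8, 20] -> [8] and [20]
    Merge: [8] + [20] -> [8, 20]
  Merge: [18] + [8, 20] -> [8, 18, 20]
Merge: [13, 23, 30] + [8, 18, 20] -> [8, 13, 18, 20, 23, 30]

Final sorted array: [8, 13, 18, 20, 23, 30]

The merge sort proceeds by recursively splitting the array and merging sorted halves.
After all merges, the sorted array is [8, 13, 18, 20, 23, 30].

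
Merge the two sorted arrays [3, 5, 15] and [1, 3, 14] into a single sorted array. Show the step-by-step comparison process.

Merging process:

Compare 3 vs 1: take 1 from right. Merged: [1]
Compare 3 vs 3: take 3 from left. Merged: [1, 3]
Compare 5 vs 3: take 3 from right. Merged: [1, 3, 3]
Compare 5 vs 14: take 5 from left. Merged: [1, 3, 3, 5]
Compare 15 vs 14: take 14 from right. Merged: [1, 3, 3, 5, 14]
Append remaining from left: [15]. Merged: [1, 3, 3, 5, 14, 15]

Final merged array: [1, 3, 3, 5, 14, 15]
Total comparisons: 5

The merged array is [1, 3, 3, 5, 14, 15], requiring 5 comparisons. The merge step runs in O(n) time where n is the total number of elements.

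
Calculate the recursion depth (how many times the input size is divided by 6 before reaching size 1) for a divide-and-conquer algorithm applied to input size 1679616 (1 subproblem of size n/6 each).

For divide and conquer with division factor 6:

Problem sizes at each level:
Level 0: 1679616
Level 1: 279936
Level 2: 46656
Level 3: 7776
Level 4: 1296
Level 5: 216
Level 6: 36
Level 7: 6
Level 8: 1

The root is level 0 and the size-1 base case is level 8 (the tree spans levels 0 through 8, i.e. 9 levels counting the root), so the depth is the number of divisions: log_6(1679616) = 8

The recursion tree depth is log_6(1679616) = 8. At each level, the problem size is divided by 6, so it takes 8 divisions to reduce to a base case of size 1. The algorithm makes 1 recursive call at each level.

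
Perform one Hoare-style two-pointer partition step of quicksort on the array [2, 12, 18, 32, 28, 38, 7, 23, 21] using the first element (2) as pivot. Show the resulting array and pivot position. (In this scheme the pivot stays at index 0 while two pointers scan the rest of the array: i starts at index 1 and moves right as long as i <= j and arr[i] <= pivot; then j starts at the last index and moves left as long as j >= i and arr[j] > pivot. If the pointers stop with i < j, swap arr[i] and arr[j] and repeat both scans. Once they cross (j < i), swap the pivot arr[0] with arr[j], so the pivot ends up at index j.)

Hoare-style two-pointer partition with pivot = 2:

Initial array: [2, 12, 18, 32, 28, 38, 7, 23, 21]

Pointers start at i = 1, j = 8.
i ends at 1, j ends at 0: the pointers have crossed (j < i), so scanning stops.

j = 0, so swapping arr[0] with arr[j] leaves the pivot at position 0: [2, 12, 18, 32, 28, 38, 7, 23, 21]
Pivot position: 0

After partitioning with pivot 2, the array becomes [2, 12, 18, 32, 28, 38, 7, 23, 21]. The pivot is placed at index 0. All elements to the left of the pivot are <= 2, and all elements to the right are > 2.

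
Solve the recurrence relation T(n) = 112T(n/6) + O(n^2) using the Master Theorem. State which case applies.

Master Theorem for T(n) = 112T(n/6) + O(n^2):

a = 112, b = 6, c = 2
log_b(a) = log_6(112) = 2.6334

Case 1: c = 2 < log_6(112) = 2.6334
T(n) = O(n^(log_6 112))

For T(n) = 112T(n/6) + O(n^2): log_6(112) = 2.6334. This is Case 1 of the Master Theorem (c < log_b(a), work dominated by leaves), giving O(n^(log_6 112)).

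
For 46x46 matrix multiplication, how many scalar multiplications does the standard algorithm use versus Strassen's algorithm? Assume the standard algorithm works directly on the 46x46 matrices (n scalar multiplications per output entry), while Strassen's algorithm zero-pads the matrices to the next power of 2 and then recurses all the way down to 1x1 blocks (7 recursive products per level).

Matrix multiplication for 46x46 matrices:

Strassen's algorithm requires power-of-2 dimensions. Pad 46x46 to 64x64 (next power of 2).

Standard algorithm: 46^3 = 97336 multiplications
Strassen's algorithm: 7^(log2(64)) = 7^6 = 117649 multiplications
Difference: 97336 - 117649 = -20313 (Strassen uses MORE here due to padding overhead — for small or just-over-power-of-2 n, padding can outweigh the per-level savings)

Standard: 97336 multiplications (46^3). Strassen: 117649 multiplications (7^6, after padding to 64x64). Strassen reduces 8 recursive multiplications to 7 at each level.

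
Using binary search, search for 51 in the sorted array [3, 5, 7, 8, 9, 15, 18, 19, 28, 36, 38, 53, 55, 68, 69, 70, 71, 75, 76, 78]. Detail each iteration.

Binary search for 51 in [3, 5, 7, 8, 9, 15, 18, 19, 28, 36, 38, 53, 55, 68, 69, 70, 71, 75, 76, 78]:

lo=0, hi=19, mid=9, arr[mid]=36 -> 36 < 51, search right half
lo=10, hi=19, mid=14, arr[mid]=69 -> 69 > 51, search left half
lo=10, hi=13, mid=11, arr[mid]=53 -> 53 > 51, search left half
lo=10, hi=10, mid=10, arr[mid]=38 -> 38 < 51, search right half
lo=11 > hi=10, target 51 not found

Binary search determines that 51 is not in the array after 4 comparisons. The search space was exhausted without finding the target.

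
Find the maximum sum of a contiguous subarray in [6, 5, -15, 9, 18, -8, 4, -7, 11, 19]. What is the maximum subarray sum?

Using Kadane's algorithm on [6, 5, -15, 9, 18, -8, 4, -7, 11, 19]:

Scanning through the array:
Position 1 (value 5): max_ending_here = 11, max_so_far = 11
Position 2 (value -15): max_ending_here = -4, max_so_far = 11
Position 3 (value 9): max_ending_here = 9, max_so_far = 11
Position 4 (value 18): max_ending_here = 27, max_so_far = 27
Position 5 (value -8): max_ending_here = 19, max_so_far = 27
Position 6 (value 4): max_ending_here = 23, max_so_far = 27
Position 7 (value -7): max_ending_here = 16, max_so_far = 27
Position 8 (value 11): max_ending_here = 27, max_so_far = 27
Position 9 (value 19): max_ending_here = 46, max_so_far = 46

Maximum subarray: [9, 18, -8, 4, -7, 11, 19]
Maximum sum: 46

The maximum subarray is [9, 18, -8, 4, -7, 11, 19] with sum 46. This subarray runs from index 3 to index 9.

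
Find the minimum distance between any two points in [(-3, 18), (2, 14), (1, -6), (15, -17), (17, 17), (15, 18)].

Computing all pairwise distances among 6 points:

d((-3, 18), (2, 14)) = 6.4031
d((-3, 18), (1, -6)) = 24.3311
d((-3, 18), (15, -17)) = 39.3573
d((-3, 18), (17, 17)) = 20.025
d((-3, 18), (15, 18)) = 18.0
d((2, 14), (1, -6)) = 20.025
d((2, 14), (15, -17)) = 33.6155
d((2, 14), (17, 17)) = 15.2971
d((2, 14), (15, 18)) = 13.6015
d((1, -6), (15, -17)) = 17.8045
d((1, -6), (17, 17)) = 28.0179
d((1, -6), (15, 18)) = 27.7849
d((15, -17), (17, 17)) = 34.0588
d((15, -17), (15, 18)) = 35.0
d((17, 17), (15, 18)) = 2.2361 <-- minimum

Closest pair: (17, 17) and (15, 18) with distance 2.2361

The closest pair is (17, 17) and (15, 18) with Euclidean distance 2.2361. For 6 points, brute-force pairwise comparison is shown above. For large n, the divide-and-conquer algorithm (sort by x, recurse on halves, check the dividing strip) achieves O(n log n).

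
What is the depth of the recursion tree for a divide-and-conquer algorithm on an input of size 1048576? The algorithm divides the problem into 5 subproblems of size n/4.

For divide and conquer with division factor 4:

Problem sizes at each level:
Level 0: 1048576
Level 1: 262144
Level 2: 65536
Level 3: 16384
Level 4: 4096
Level 5: 1024
Level 6: 256
Level 7: 64
Level 8: 16
Level 9: 4
Level 10: 1

The root is level 0 and the size-1 base case is level 10 (the tree spans levels 0 through 10, i.e. 11 levels counting the root), so the depth is the number of divisions: log_4(1048576) = 10

The recursion tree depth is log_4(1048576) = 10. At each level, the problem size is divided by 4, so it takes 10 divisions to reduce to a base case of size 1. The algorithm makes 5 recursive calls at each level.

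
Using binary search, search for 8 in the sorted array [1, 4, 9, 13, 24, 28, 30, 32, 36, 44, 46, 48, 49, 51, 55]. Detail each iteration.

Binary search for 8 in [1, 4, 9, 13, 24, 28, 30, 32, 36, 44, 46, 48, 49, 51, 55]:

lo=0, hi=14, mid=7, arr[mid]=32 -> 32 > 8, search left half
lo=0, hi=6, mid=3, arr[mid]=13 -> 13 > 8, search left half
lo=0, hi=2, mid=1, arr[mid]=4 -> 4 < 8, search right half
lo=2, hi=2, mid=2, arr[mid]=9 -> 9 > 8, search left half
lo=2 > hi=1, target 8 not found

Binary search determines that 8 is not in the array after 4 comparisons. The search space was exhausted without finding the target.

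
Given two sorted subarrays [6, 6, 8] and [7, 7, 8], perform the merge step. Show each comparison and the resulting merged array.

Merging process:

Compare 6 vs 7: take 6 from left. Merged: [6]
Compare 6 vs 7: take 6 from left. Merged: [6, 6]
Compare 8 vs 7: take 7 from right. Merged: [6, 6, 7]
Compare 8 vs 7: take 7 from right. Merged: [6, 6, 7, 7]
Compare 8 vs 8: take 8 from left. Merged: [6, 6, 7, 7, 8]
Append remaining from right: [8]. Merged: [6, 6, 7, 7, 8, 8]

Final merged array: [6, 6, 7, 7, 8, 8]
Total comparisons: 5

The merged array is [6, 6, 7, 7, 8, 8], requiring 5 comparisons. The merge step runs in O(n) time where n is the total number of elements.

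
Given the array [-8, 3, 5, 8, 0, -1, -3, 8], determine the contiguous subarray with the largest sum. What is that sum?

Using Kadane's algorithm on [-8, 3, 5, 8, 0, -1, -3, 8]:

Scanning through the array:
Position 1 (value 3): max_ending_here = 3, max_so_far = 3
Position 2 (value 5): max_ending_here = 8, max_so_far = 8
Position 3 (value 8): max_ending_here = 16, max_so_far = 16
Position 4 (value 0): max_ending_here = 16, max_so_far = 16
Position 5 (value -1): max_ending_here = 15, max_so_far = 16
Position 6 (value -3): max_ending_here = 12, max_so_far = 16
Position 7 (value 8): max_ending_here = 20, max_so_far = 20

Maximum subarray: [3, 5, 8, 0, -1, -3, 8]
Maximum sum: 20

The maximum subarray is [3, 5, 8, 0, -1, -3, 8] with sum 20. This subarray runs from index 1 to index 7.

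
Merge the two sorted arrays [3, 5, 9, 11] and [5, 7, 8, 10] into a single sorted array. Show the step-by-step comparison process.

Merging process:

Compare 3 vs 5: take 3 from left. Merged: [3]
Compare 5 vs 5: take 5 from left. Merged: [3, 5]
Compare 9 vs 5: take 5 from right. Merged: [3, 5, 5]
Compare 9 vs 7: take 7 from right. Merged: [3, 5, 5, 7]
Compare 9 vs 8: take 8 from right. Merged: [3, 5, 5, 7, 8]
Compare 9 vs 10: take 9 from left. Merged: [3, 5, 5, 7, 8, 9]
Compare 11 vs 10: take 10 from right. Merged: [3, 5, 5, 7, 8, 9, 10]
Append remaining from left: [11]. Merged: [3, 5, 5, 7, 8, 9, 10, 11]

Final merged array: [3, 5, 5, 7, 8, 9, 10, 11]
Total comparisons: 7

The merged array is [3, 5, 5, 7, 8, 9, 10, 11], requiring 7 comparisons. The merge step runs in O(n) time where n is the total number of elements.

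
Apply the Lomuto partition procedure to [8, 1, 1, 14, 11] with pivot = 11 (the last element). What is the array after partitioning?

Lomuto partition with pivot = 11:

Initial array: [8, 1, 1, 14, 11]

arr[0]=8 <= 11: swap with position 0, array becomes [8, 1, 1, 14, 11]
arr[1]=1 <= 11: swap with position 1, array becomes [8, 1, 1, 14, 11]
arr[2]=1 <= 11: swap with position 2, array becomes [8, 1, 1, 14, 11]
arr[3]=14 > 11: no swap

Place pivot at position 3: [8, 1, 1, 11, 14]
Pivot position: 3

After partitioning with pivot 11, the array becomes [8, 1, 1, 11, 14]. The pivot is placed at index 3. All elements to the left of the pivot are <= 11, and all elements to the right are > 11.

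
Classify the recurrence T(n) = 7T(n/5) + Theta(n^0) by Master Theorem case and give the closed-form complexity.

Master Theorem for T(n) = 7T(n/5) + O(n^0):

a = 7, b = 5, c = 0
log_b(a) = log_5(7) = 1.2091

Case 1: c = 0 < log_5(7) = 1.2091
T(n) = O(n^(log_5 7))

For T(n) = 7T(n/5) + O(n^0): log_5(7) = 1.2091. This is Case 1 of the Master Theorem (c < log_b(a), work dominated by leaves), giving O(n^(log_5 7)).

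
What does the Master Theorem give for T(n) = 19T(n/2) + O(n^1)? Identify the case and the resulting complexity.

Master Theorem for T(n) = 19T(n/2) + O(n^1):

a = 19, b = 2, c = 1
log_b(a) = log_2(19) = 4.2479

Case 1: c = 1 < log_2(19) = 4.2479
T(n) = O(n^(log_2 19))

For T(n) = 19T(n/2) + O(n^1): log_2(19) = 4.2479. This is Case 1 of the Master Theorem (c < log_b(a), work dominated by leaves), giving O(n^(log_2 19)).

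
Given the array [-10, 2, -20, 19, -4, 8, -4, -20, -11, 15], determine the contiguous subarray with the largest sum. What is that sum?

Using Kadane's algorithm on [-10, 2, -20, 19, -4, 8, -4, -20, -11, 15]:

Scanning through the array:
Position 1 (value 2): max_ending_here = 2, max_so_far = 2
Position 2 (value -20): max_ending_here = -18, max_so_far = 2
Position 3 (value 19): max_ending_here = 19, max_so_far = 19
Position 4 (value -4): max_ending_here = 15, max_so_far = 19
Position 5 (value 8): max_ending_here = 23, max_so_far = 23
Position 6 (value -4): max_ending_here = 19, max_so_far = 23
Position 7 (value -20): max_ending_here = -1, max_so_far = 23
Position 8 (value -11): max_ending_here = -11, max_so_far = 23
Position 9 (value 15): max_ending_here = 15, max_so_far = 23

Maximum subarray: [19, -4, 8]
Maximum sum: 23

The maximum subarray is [19, -4, 8] with sum 23. This subarray runs from index 3 to index 5.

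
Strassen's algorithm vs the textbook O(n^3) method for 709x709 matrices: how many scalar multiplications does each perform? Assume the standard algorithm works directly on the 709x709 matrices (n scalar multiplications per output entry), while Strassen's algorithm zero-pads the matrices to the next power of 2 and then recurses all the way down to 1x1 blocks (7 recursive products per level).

Matrix multiplication for 709x709 matrices:

Strassen's algorithm requires power-of-2 dimensions. Pad 709x709 to 1024x1024 (next power of 2).

Standard algorithm: 709^3 = 356400829 multiplications
Strassen's algorithm: 7^(log2(1024)) = 7^10 = 282475249 multiplications
Savings: 356400829 - 282475249 = 73925580 multiplications

Standard: 356400829 multiplications (709^3). Strassen: 282475249 multiplications (7^10, after padding to 1024x1024). Strassen reduces 8 recursive multiplications to 7 at each level.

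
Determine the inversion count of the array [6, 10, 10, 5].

Finding inversions in [6, 10, 10, 5]:

(0, 3): arr[0]=6 > arr[3]=5
(1, 3): arr[1]=10 > arr[3]=5
(2, 3): arr[2]=10 > arr[3]=5

Total inversions: 3

The array has 3 inversion(s): (0,3), (1,3), (2,3). Each pair (i,j) satisfies i < j and arr[i] > arr[j].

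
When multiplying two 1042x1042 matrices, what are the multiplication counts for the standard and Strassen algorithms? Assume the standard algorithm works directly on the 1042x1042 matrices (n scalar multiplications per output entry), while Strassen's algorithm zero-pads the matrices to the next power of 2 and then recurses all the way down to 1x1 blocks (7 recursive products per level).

Matrix multiplication for 1042x1042 matrices:

Strassen's algorithm requires power-of-2 dimensions. Pad 1042x1042 to 2048x2048 (next power of 2).

Standard algorithm: 1042^3 = 1131366088 multiplications
Strassen's algorithm: 7^(log2(2048)) = 7^11 = 1977326743 multiplications
Difference: 1131366088 - 1977326743 = -845960655 (Strassen uses MORE here due to padding overhead — for small or just-over-power-of-2 n, padding can outweigh the per-level savings)

Standard: 1131366088 multiplications (1042^3). Strassen: 1977326743 multiplications (7^11, after padding to 2048x2048). Strassen reduces 8 recursive multiplications to 7 at each level.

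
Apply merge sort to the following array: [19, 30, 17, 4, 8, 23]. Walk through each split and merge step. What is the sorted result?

Merge sort trace:

Split: [19, 30, 17, 4, 8, 23] -> [19, 30, 17] and [4, 8, 23]
  Split: [19, 30, 17] -> [19] and [30, 17]
    Split: [30, 17] -> [30] and [17]
    Merge: [30] + [17] -> [17, 30]
  Merge: [19] + [17, 30] -> [17, 19, 30]
  Split: [4, 8, 23] -> [4] and [8, 23]
    Split: [8, 23] -> [8] and [23]
    Merge: [8] + [23] -> [8, 23]
  Merge: [4] + [8, 23] -> [4, 8, 23]
Merge: [17, 19, 30] + [4, 8, 23] -> [4, 8, 17, 19, 23, 30]

Final sorted array: [4, 8, 17, 19, 23, 30]

The merge sort proceeds by recursively splitting the array and merging sorted halves.
After all merges, the sorted array is [4, 8, 17, 19, 23, 30].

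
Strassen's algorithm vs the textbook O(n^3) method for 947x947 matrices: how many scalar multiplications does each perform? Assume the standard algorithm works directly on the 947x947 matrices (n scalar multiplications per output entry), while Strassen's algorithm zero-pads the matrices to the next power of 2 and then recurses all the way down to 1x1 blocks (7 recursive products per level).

Matrix multiplication for 947x947 matrices:

Strassen's algorithm requires power-of-2 dimensions. Pad 947x947 to 1024x1024 (next power of 2).

Standard algorithm: 947^3 = 849278123 multiplications
Strassen's algorithm: 7^(log2(1024)) = 7^10 = 282475249 multiplications
Savings: 849278123 - 282475249 = 566802874 multiplications

Standard: 849278123 multiplications (947^3). Strassen: 282475249 multiplications (7^10, after padding to 1024x1024). Strassen reduces 8 recursive multiplications to 7 at each level.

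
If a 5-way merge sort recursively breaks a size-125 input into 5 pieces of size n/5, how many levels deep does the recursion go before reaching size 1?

For divide and conquer with division factor 5:

Problem sizes at each level:
Level 0: 125
Level 1: 25
Level 2: 5
Level 3: 1

The root is level 0 and the size-1 base case is level 3 (the tree spans levels 0 through 3, i.e. 4 levels counting the root), so the depth is the number of divisions: log_5(125) = 3

The recursion tree depth is log_5(125) = 3. At each level, the problem size is divided by 5, so it takes 3 divisions to reduce to a base case of size 1. The algorithm makes 5 recursive calls at each level.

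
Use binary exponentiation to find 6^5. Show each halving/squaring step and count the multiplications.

Computing 6^5 by squaring (build up from 6^1; each line after the first costs one multiplication):

6^1 = 6
6^2 = (6^1)^2 = 6^2 = 36
6^4 = (6^2)^2 = 36^2 = 1296
6^5 = 6 * 6^4 = 6 * 1296 = 7776

Result: 7776
Multiplications needed: 3 (3 lines after 6^1)

6^5 = 7776. Using exponentiation by squaring, this requires 3 multiplications. The key idea: if the exponent is even, square the half-power; if odd, multiply by the base once.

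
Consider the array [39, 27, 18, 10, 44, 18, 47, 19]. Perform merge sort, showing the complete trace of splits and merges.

Merge sort trace:

Split: [39, 27, 18, 10, 44, 18, 47, 19] -> [39, 27, 18, 10] and [44, 18, 47, 19]
  Split: [39, 27, 18, 10] -> [39, 27] and [18, 10]
    Split: [39, 27] -> [39] and [27]
    Merge: [39] + [27] -> [27, 39]
    Split: [18, 10] -> [18] and [10]
    Merge: [18] + [10] -> [10, 18]
  Merge: [27, 39] + [10, 18] -> [10, 18, 27, 39]
  Split: [44, 18, 47, 19] -> [44, 18] and [47, 19]
    Split: [44, 18] -> [44] and [18]
    Merge: [44] + [18] -> [18, 44]
    Split: [47, 19] -> [47] and [19]
    Merge: [47] + [19] -> [19, 47]
  Merge: [18, 44] + [19, 47] -> [18, 19, 44, 47]
Merge: [10, 18, 27, 39] + [18, 19, 44, 47] -> [10, 18, 18, 19, 27, 39, 44, 47]

Final sorted array: [10, 18, 18, 19, 27, 39, 44, 47]

The merge sort proceeds by recursively splitting the array and merging sorted halves.
After all merges, the sorted array is [10, 18, 18, 19, 27, 39, 44, 47].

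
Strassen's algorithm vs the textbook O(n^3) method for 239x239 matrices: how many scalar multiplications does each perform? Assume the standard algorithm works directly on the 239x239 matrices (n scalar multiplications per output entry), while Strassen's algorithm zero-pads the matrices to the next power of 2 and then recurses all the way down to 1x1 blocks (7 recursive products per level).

Matrix multiplication for 239x239 matrices:

Strassen's algorithm requires power-of-2 dimensions. Pad 239x239 to 256x256 (next power of 2).

Standard algorithm: 239^3 = 13651919 multiplications
Strassen's algorithm: 7^(log2(256)) = 7^8 = 5764801 multiplications
Savings: 13651919 - 5764801 = 7887118 multiplications

Standard: 13651919 multiplications (239^3). Strassen: 5764801 multiplications (7^8, after padding to 256x256). Strassen reduces 8 recursive multiplications to 7 at each level.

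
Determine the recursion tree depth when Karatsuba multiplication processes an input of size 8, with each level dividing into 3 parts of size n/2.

For divide and conquer with division factor 2:

Problem sizes at each level:
Level 0: 8
Level 1: 4
Level 2: 2
Level 3: 1

The root is level 0 and the size-1 base case is level 3 (the tree spans levels 0 through 3, i.e. 4 levels counting the root), so the depth is the number of divisions: log_2(8) = 3

The recursion tree depth is log_2(8) = 3. At each level, the problem size is divided by 2, so it takes 3 divisions to reduce to a base case of size 1. The algorithm makes 3 recursive calls at each level.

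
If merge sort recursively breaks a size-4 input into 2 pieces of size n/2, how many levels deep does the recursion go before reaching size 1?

For divide and conquer with division factor 2:

Problem sizes at each level:
Level 0: 4
Level 1: 2
Level 2: 1

The root is level 0 and the size-1 base case is level 2 (the tree spans levels 0 through 2, i.e. 3 levels counting the root), so the depth is the number of divisions: log_2(4) = 2

The recursion tree depth is log_2(4) = 2. At each level, the problem size is divided by 2, so it takes 2 divisions to reduce to a base case of size 1. The algorithm makes 2 recursive calls at each level.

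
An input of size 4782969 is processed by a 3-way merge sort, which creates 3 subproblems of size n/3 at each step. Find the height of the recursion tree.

For divide and conquer with division factor 3:

Problem sizes at each level:
Level 0: 4782969
Level 1: 1594323
Level 2: 531441
Level 3: 177147
Level 4: 59049
Level 5: 19683
Level 6: 6561
Level 7: 2187
Level 8: 729
Level 9: 243
Level 10: 81
Level 11: 27
Level 12: 9
Level 13: 3
Level 14: 1

The root is level 0 and the size-1 base case is level 14 (the tree spans levels 0 through 14, i.e. 15 levels counting the root), so the depth is the number of divisions: log_3(4782969) = 14

The recursion tree depth is log_3(4782969) = 14. At each level, the problem size is divided by 3, so it takes 14 divisions to reduce to a base case of size 1. The algorithm makes 3 recursive calls at each level.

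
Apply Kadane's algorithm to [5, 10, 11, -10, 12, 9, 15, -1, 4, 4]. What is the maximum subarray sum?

Using Kadane's algorithm on [5, 10, 11, -10, 12, 9, 15, -1, 4, 4]:

Scanning through the array:
Position 1 (value 10): max_ending_here = 15, max_so_far = 15
Position 2 (value 11): max_ending_here = 26, max_so_far = 26
Position 3 (value -10): max_ending_here = 16, max_so_far = 26
Position 4 (value 12): max_ending_here = 28, max_so_far = 28
Position 5 (value 9): max_ending_here = 37, max_so_far = 37
Position 6 (value 15): max_ending_here = 52, max_so_far = 52
Position 7 (value -1): max_ending_here = 51, max_so_far = 52
Position 8 (value 4): max_ending_here = 55, max_so_far = 55
Position 9 (value 4): max_ending_here = 59, max_so_far = 59

Maximum subarray: [5, 10, 11, -10, 12, 9, 15, -1, 4, 4]
Maximum sum: 59

The maximum subarray is [5, 10, 11, -10, 12, 9, 15, -1, 4, 4] with sum 59. This subarray runs from index 0 to index 9.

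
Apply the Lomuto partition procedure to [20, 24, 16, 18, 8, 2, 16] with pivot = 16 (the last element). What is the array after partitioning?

Lomuto partition with pivot = 16:

Initial array: [20, 24, 16, 18, 8, 2, 16]

arr[0]=20 > 16: no swap
arr[1]=24 > 16: no swap
arr[2]=16 <= 16: swap with position 0, array becomes [16, 24, 20, 18, 8, 2, 16]
arr[3]=18 > 16: no swap
arr[4]=8 <= 16: swap with position 1, array becomes [16, 8, 20, 18, 24, 2, 16]
arr[5]=2 <= 16: swap with position 2, array becomes [16, 8, 2, 18, 24, 20, 16]

Place pivot at position 3: [16, 8, 2, 16, 24, 20, 18]
Pivot position: 3

After partitioning with pivot 16, the array becomes [16, 8, 2, 16, 24, 20, 18]. The pivot is placed at index 3. All elements to the left of the pivot are <= 16, and all elements to the right are > 16.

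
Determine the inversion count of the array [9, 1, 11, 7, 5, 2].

Finding inversions in [9, 1, 11, 7, 5, 2]:

(0, 1): arr[0]=9 > arr[1]=1
(0, 3): arr[0]=9 > arr[3]=7
(0, 4): arr[0]=9 > arr[4]=5
(0, 5): arr[0]=9 > arr[5]=2
(2, 3): arr[2]=11 > arr[3]=7
(2, 4): arr[2]=11 > arr[4]=5
(2, 5): arr[2]=11 > arr[5]=2
(3, 4): arr[3]=7 > arr[4]=5
(3, 5): arr[3]=7 > arr[5]=2
(4, 5): arr[4]=5 > arr[5]=2

Total inversions: 10

The array has 10 inversion(s): (0,1), (0,3), (0,4), (0,5), (2,3), (2,4), (2,5), (3,4), (3,5), (4,5). Each pair (i,j) satisfies i < j and arr[i] > arr[j].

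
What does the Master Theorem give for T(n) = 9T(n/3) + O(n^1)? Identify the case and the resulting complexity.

Master Theorem for T(n) = 9T(n/3) + O(n^1):

a = 9, b = 3, c = 1
log_b(a) = log_3(9) = 2.0000

Case 1: c = 1 < log_3(9) = 2.0000
T(n) = O(n^(log_3 9)) = O(n^2)

For T(n) = 9T(n/3) + O(n^1): log_3(9) = 2.0000. This is Case 1 of the Master Theorem (c < log_b(a), work dominated by leaves), giving O(n^2).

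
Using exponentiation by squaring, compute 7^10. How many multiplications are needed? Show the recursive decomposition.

Computing 7^10 by squaring (build up from 7^1; each line after the first costs one multiplication):

7^1 = 7
7^2 = (7^1)^2 = 7^2 = 49
7^4 = (7^2)^2 = 49^2 = 2401
7^5 = 7 * 7^4 = 7 * 2401 = 16807
7^10 = (7^5)^2 = 16807^2 = 282475249

Result: 282475249
Multiplications needed: 4 (4 lines after 7^1)

7^10 = 282475249. Using exponentiation by squaring, this requires 4 multiplications. The key idea: if the exponent is even, square the half-power; if odd, multiply by the base once.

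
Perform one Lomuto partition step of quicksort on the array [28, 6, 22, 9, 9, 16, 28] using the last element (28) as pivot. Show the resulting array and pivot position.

Lomuto partition with pivot = 28:

Initial array: [28, 6, 22, 9, 9, 16, 28]

arr[0]=28 <= 28: swap with position 0, array becomes [28, 6, 22, 9, 9, 16, 28]
arr[1]=6 <= 28: swap with position 1, array becomes [28, 6, 22, 9, 9, 16, 28]
arr[2]=22 <= 28: swap with position 2, array becomes [28, 6, 22, 9, 9, 16, 28]
arr[3]=9 <= 28: swap with position 3, array becomes [28, 6, 22, 9, 9, 16, 28]
arr[4]=9 <= 28: swap with position 4, array becomes [28, 6, 22, 9, 9, 16, 28]
arr[5]=16 <= 28: swap with position 5, array becomes [28, 6, 22, 9, 9, 16, 28]

Place pivot at position 6: [28, 6, 22, 9, 9, 16, 28]
Pivot position: 6

After partitioning with pivot 28, the array becomes [28, 6, 22, 9, 9, 16, 28]. The pivot is placed at index 6. All elements to the left of the pivot are <= 28, and all elements to the right are > 28.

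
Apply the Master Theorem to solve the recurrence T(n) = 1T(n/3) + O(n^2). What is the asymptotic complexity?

Master Theorem for T(n) = 1T(n/3) + O(n^2):

a = 1, b = 3, c = 2
log_b(a) = log_3(1) = 0.0000

Case 3: c = 2 > log_3(1) = 0.0000
T(n) = O(n^2) = O(n^2)

For T(n) = 1T(n/3) + O(n^2): log_3(1) = 0.0000. This is Case 3 of the Master Theorem (c > log_b(a), work dominated by root), giving O(n^2).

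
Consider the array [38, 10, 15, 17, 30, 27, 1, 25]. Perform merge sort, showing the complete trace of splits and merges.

Merge sort trace:

Split: [38, 10, 15, 17, 30, 27, 1, 25] -> [38, 10, 15, 17] and [30, 27, 1, 25]
  Split: [38, 10, 15, 17] -> [38, 10] and [15, 17]
    Split: [38, 10] -> [38] and [10]
    Merge: [38] + [10] -> [10, 38]
    Split: [15, 17] -> [15] and [17]
    Merge: [15] + [17] -> [15, 17]
  Merge: [10, 38] + [15, 17] -> [10, 15, 17, 38]
  Split: [30, 27, 1, 25] -> [30, 27] and [1, 25]
    Split: [30, 27] -> [30] and [27]
    Merge: [30] + [27] -> [27, 30]
    Split: [1, 25] -> [1] and [25]
    Merge: [1] + [25] -> [1, 25]
  Merge: [27, 30] + [1, 25] -> [1, 25, 27, 30]
Merge: [10, 15, 17, 38] + [1, 25, 27, 30] -> [1, 10, 15, 17, 25, 27, 30, 38]

Final sorted array: [1, 10, 15, 17, 25, 27, 30, 38]

The merge sort proceeds by recursively splitting the array and merging sorted halves.
After all merges, the sorted array is [1, 10, 15, 17, 25, 27, 30, 38].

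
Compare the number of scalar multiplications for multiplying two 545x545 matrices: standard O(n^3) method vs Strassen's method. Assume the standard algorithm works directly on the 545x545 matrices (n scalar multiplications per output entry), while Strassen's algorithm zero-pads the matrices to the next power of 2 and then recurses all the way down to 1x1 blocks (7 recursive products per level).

Matrix multiplication for 545x545 matrices:

Strassen's algorithm requires power-of-2 dimensions. Pad 545x545 to 1024x1024 (next power of 2).

Standard algorithm: 545^3 = 161878625 multiplications
Strassen's algorithm: 7^(log2(1024)) = 7^10 = 282475249 multiplications
Difference: 161878625 - 282475249 = -120596624 (Strassen uses MORE here due to padding overhead — for small or just-over-power-of-2 n, padding can outweigh the per-level savings)

Standard: 161878625 multiplications (545^3). Strassen: 282475249 multiplications (7^10, after padding to 1024x1024). Strassen reduces 8 recursive multiplications to 7 at each level.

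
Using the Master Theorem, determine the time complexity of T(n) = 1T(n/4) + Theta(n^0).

Master Theorem for T(n) = 1T(n/4) + O(n^0):

a = 1, b = 4, c = 0
log_b(a) = log_4(1) = 0.0000

Case 2: c = 0 = log_4(1) = 0.0000
T(n) = O(n^0 log n) = O(log n)

For T(n) = 1T(n/4) + O(n^0): log_4(1) = 0.0000. This is Case 2 of the Master Theorem (c = log_b(a), equal work at all levels), giving O(log n).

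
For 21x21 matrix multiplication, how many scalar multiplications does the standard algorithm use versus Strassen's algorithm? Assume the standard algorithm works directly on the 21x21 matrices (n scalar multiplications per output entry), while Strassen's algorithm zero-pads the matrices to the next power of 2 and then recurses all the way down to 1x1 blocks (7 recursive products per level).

Matrix multiplication for 21x21 matrices:

Strassen's algorithm requires power-of-2 dimensions. Pad 21x21 to 32x32 (next power of 2).

Standard algorithm: 21^3 = 9261 multiplications
Strassen's algorithm: 7^(log2(32)) = 7^5 = 16807 multiplications
Difference: 9261 - 16807 = -7546 (Strassen uses MORE here due to padding overhead — for small or just-over-power-of-2 n, padding can outweigh the per-level savings)

Standard: 9261 multiplications (21^3). Strassen: 16807 multiplications (7^5, after padding to 32x32). Strassen reduces 8 recursive multiplications to 7 at each level.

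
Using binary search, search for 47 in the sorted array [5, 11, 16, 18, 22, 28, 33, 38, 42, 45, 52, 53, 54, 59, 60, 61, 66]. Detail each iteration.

Binary search for 47 in [5, 11, 16, 18, 22, 28, 33, 38, 42, 45, 52, 53, 54, 59, 60, 61, 66]:

lo=0, hi=16, mid=8, arr[mid]=42 -> 42 < 47, search right half
lo=9, hi=16, mid=12, arr[mid]=54 -> 54 > 47, search left half
lo=9, hi=11, mid=10, arr[mid]=52 -> 52 > 47, search left half
lo=9, hi=9, mid=9, arr[mid]=45 -> 45 < 47, search right half
lo=10 > hi=9, target 47 not found

Binary search determines that 47 is not in the array after 4 comparisons. The search space was exhausted without finding the target.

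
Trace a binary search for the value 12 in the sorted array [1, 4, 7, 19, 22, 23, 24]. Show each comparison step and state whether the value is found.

Binary search for 12 in [1, 4, 7, 19, 22, 23, 24]:

lo=0, hi=6, mid=3, arr[mid]=19 -> 19 > 12, search left half
lo=0, hi=2, mid=1, arr[mid]=4 -> 4 < 12, search right half
lo=2, hi=2, mid=2, arr[mid]=7 -> 7 < 12, search right half
lo=3 > hi=2, target 12 not found

Binary search determines that 12 is not in the array after 3 comparisons. The search space was exhausted without finding the target.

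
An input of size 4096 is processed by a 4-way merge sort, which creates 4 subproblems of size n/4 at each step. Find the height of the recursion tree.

For divide and conquer with division factor 4:

Problem sizes at each level:
Level 0: 4096
Level 1: 1024
Level 2: 256
Level 3: 64
Level 4: 16
Level 5: 4
Level 6: 1

The root is level 0 and the size-1 base case is level 6 (the tree spans levels 0 through 6, i.e. 7 levels counting the root), so the depth is the number of divisions: log_4(4096) = 6

The recursion tree depth is log_4(4096) = 6. At each level, the problem size is divided by 4, so it takes 6 divisions to reduce to a base case of size 1. The algorithm makes 4 recursive calls at each level.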